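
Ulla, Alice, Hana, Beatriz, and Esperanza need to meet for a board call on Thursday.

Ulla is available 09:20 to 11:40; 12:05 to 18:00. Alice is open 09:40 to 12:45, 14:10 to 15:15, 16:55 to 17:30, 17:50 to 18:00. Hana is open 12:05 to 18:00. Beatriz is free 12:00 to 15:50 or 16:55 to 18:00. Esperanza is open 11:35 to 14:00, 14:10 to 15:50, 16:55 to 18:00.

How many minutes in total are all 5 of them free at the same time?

150

Ulla ∩ Alice: 09:40-11:40, 12:05-12:45, 14:10-15:15, 16:55-17:30, 17:50-18:00.
Ulla ∩ Alice ∩ Hana: 12:05-12:45, 14:10-15:15, 16:55-17:30, 17:50-18:00.
Ulla ∩ Alice ∩ Hana ∩ Beatriz: 12:05-12:45, 14:10-15:15, 16:55-17:30, 17:50-18:00.
Ulla ∩ Alice ∩ Hana ∩ Beatriz ∩ Esperanza: 12:05-12:45, 14:10-15:15, 16:55-17:30, 17:50-18:00.
Summing the common windows: 40 + 65 + 35 + 10 = 150 minutes.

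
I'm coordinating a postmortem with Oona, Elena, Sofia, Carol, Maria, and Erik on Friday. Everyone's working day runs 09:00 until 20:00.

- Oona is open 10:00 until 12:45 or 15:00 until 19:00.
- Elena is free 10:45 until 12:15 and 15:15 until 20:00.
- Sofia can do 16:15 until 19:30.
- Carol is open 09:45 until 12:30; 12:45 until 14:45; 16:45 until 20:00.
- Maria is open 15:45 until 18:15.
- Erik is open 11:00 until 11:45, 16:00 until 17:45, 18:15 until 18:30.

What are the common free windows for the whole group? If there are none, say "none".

Oona ∩ Elena: 10:45-12:15, 15:15-19:00.
Oona ∩ Elena ∩ Sofia: 16:15-19:00.
Oona ∩ Elena ∩ Sofia ∩ Carol: 16:45-19:00.
Oona ∩ Elena ∩ Sofia ∩ Carol ∩ Maria: 16:45-18:15.
Oona ∩ Elena ∩ Sofia ∩ Carol ∩ Maria ∩ Erik: 16:45-17:45.

16:45-17:45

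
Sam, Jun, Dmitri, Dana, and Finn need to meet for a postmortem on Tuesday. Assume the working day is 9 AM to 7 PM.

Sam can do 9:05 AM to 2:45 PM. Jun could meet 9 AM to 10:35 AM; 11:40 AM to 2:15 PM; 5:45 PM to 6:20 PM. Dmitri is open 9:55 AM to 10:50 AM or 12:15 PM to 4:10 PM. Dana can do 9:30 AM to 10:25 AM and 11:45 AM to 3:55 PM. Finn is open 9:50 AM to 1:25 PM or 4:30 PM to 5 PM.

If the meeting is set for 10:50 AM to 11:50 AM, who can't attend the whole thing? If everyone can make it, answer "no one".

Sam: free for 10:50-11:50. Jun: not fully free for 10:50-11:50. Dmitri: not fully free for 10:50-11:50. Dana: not fully free for 10:50-11:50. Finn: free for 10:50-11:50.

Dana, Dmitri, Jun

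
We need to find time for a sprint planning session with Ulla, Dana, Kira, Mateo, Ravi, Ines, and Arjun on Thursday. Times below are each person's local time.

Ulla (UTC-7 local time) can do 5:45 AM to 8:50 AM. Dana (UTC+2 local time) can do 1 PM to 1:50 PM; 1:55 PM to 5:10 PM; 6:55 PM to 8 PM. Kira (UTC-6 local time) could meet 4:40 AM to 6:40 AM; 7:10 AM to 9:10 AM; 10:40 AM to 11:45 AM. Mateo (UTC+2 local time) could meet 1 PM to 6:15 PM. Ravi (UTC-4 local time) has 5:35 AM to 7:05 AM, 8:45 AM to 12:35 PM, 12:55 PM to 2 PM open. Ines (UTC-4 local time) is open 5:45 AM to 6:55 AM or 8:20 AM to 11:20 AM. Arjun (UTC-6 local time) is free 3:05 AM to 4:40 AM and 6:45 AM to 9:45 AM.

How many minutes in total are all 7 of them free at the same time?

120

Ulla in UTC: 12:45-15:50 (add 7h to convert from UTC-7).
Dana in UTC: 11:00-11:50, 11:55-15:10, 16:55-18:00 (subtract 2h to convert from UTC+2).
Kira in UTC: 10:40-12:40, 13:10-15:10, 16:40-17:45 (add 6h to convert from UTC-6).
Mateo in UTC: 11:00-16:15 (subtract 2h to convert from UTC+2).
Ravi in UTC: 09:35-11:05, 12:45-16:35, 16:55-18:00 (add 4h to convert from UTC-4).
Ines in UTC: 09:45-10:55, 12:20-15:20 (add 4h to convert from UTC-4).
Arjun in UTC: 09:05-10:40, 12:45-15:45 (add 6h to convert from UTC-6).
Ulla ∩ Dana: 12:45-15:10.
Ulla ∩ Dana ∩ Kira: 13:10-15:10.
Ulla ∩ Dana ∩ Kira ∩ Mateo: 13:10-15:10.
Ulla ∩ Dana ∩ Kira ∩ Mateo ∩ Ravi: 13:10-15:10.
Ulla ∩ Dana ∩ Kira ∩ Mateo ∩ Ravi ∩ Ines: 13:10-15:10.
Ulla ∩ Dana ∩ Kira ∩ Mateo ∩ Ravi ∩ Ines ∩ Arjun: 13:10-15:10.
Those are the intersection windows.
That's a single block of 120 minutes.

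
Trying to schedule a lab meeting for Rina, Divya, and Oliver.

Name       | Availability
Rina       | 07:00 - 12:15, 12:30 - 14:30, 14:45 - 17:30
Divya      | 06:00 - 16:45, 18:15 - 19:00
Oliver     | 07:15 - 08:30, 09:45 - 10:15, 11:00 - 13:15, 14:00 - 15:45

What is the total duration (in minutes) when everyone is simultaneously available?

Rina ∩ Divya: 07:00-12:15, 12:30-14:30, 14:45-16:45.
Rina ∩ Divya ∩ Oliver: 07:15-08:30, 09:45-10:15, 11:00-12:15, 12:30-13:15, 14:00-14:30, 14:45-15:45.
Summing the common windows: 75 + 30 + 75 + 45 + 30 + 60 = 315 minutes.

315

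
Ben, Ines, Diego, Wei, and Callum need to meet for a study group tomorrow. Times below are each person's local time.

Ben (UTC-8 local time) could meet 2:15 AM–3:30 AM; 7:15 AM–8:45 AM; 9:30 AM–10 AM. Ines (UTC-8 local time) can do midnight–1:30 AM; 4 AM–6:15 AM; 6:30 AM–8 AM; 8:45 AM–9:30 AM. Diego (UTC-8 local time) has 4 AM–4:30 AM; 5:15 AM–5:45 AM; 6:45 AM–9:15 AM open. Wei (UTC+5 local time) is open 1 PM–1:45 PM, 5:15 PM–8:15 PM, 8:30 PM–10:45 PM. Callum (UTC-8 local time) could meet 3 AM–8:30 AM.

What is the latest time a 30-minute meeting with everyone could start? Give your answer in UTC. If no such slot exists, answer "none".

15:30

Ben in UTC: 10:15-11:30, 15:15-16:45, 17:30-18:00 (add 8h to convert from UTC-8).
Ines in UTC: 08:00-09:30, 12:00-14:15, 14:30-16:00, 16:45-17:30 (add 8h to convert from UTC-8).
Diego in UTC: 12:00-12:30, 13:15-13:45, 14:45-17:15 (add 8h to convert from UTC-8).
Wei in UTC: 08:00-08:45, 12:15-15:15, 15:30-17:45 (subtract 5h to convert from UTC+5).
Callum in UTC: 11:00-16:30 (add 8h to convert from UTC-8).
Ben ∩ Ines: 15:15-16:00.
Ben ∩ Ines ∩ Diego: 15:15-16:00.
Ben ∩ Ines ∩ Diego ∩ Wei: 15:30-16:00.
Ben ∩ Ines ∩ Diego ∩ Wei ∩ Callum: 15:30-16:00.
The last common window of at least 30 minutes is 15:30-16:00; a 30-minute meeting can start as late as 15:30 and still end by 16:00.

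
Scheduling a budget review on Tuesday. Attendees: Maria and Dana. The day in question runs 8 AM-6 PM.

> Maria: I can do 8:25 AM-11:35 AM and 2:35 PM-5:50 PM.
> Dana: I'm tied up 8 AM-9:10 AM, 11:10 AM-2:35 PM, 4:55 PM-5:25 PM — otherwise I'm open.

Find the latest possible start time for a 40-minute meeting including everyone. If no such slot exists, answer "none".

16:15

Maria free: 08:25-11:35, 14:35-17:50.
Dana free: 09:10-11:10, 14:35-16:55, 17:25-18:00 (invert busy blocks within the working day).
Maria ∩ Dana: 09:10-11:10, 14:35-16:55, 17:25-17:50.
The last common window of at least 40 minutes is 14:35-16:55; a 40-minute meeting can start as late as 16:15 and still end by 16:55.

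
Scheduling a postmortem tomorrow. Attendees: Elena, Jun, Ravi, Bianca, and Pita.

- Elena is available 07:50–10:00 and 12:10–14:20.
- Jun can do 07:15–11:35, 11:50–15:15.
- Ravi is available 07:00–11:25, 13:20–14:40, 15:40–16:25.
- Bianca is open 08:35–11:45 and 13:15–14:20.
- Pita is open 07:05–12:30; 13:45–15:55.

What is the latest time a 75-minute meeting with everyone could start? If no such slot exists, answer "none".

Elena ∩ Jun: 07:50-10:00, 12:10-14:20.
Elena ∩ Jun ∩ Ravi: 07:50-10:00, 13:20-14:20.
Elena ∩ Jun ∩ Ravi ∩ Bianca: 08:35-10:00, 13:20-14:20.
Elena ∩ Jun ∩ Ravi ∩ Bianca ∩ Pita: 08:35-10:00, 13:45-14:20.
So the common availability across everyone is 08:35-10:00, 13:45-14:20.
The last common window of at least 75 minutes is 08:35-10:00; a 75-minute meeting can start as late as 08:45 and still end by 10:00.

08:45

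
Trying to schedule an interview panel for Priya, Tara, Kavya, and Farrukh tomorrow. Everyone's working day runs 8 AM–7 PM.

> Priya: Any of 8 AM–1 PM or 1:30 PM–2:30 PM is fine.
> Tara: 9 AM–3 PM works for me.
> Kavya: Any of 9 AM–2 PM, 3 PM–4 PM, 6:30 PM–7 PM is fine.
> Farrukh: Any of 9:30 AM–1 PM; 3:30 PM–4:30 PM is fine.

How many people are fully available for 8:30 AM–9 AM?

1

Priya can make the full 08:30-09:00 slot — that's 1.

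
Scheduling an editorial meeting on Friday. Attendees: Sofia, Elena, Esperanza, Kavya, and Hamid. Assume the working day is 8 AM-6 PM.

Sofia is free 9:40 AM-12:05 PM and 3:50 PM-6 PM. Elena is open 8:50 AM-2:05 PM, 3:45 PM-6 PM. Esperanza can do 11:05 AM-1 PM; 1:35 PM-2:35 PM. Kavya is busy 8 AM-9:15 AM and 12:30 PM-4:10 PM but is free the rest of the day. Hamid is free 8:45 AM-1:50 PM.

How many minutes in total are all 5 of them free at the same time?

60

Sofia free: 09:40-12:05, 15:50-18:00.
Elena free: 08:50-14:05, 15:45-18:00.
Esperanza free: 11:05-13:00, 13:35-14:35.
Kavya free: 09:15-12:30, 16:10-18:00 (invert busy blocks within the working day).
Hamid free: 08:45-13:50.
Sofia ∩ Elena: 09:40-12:05, 15:50-18:00.
Sofia ∩ Elena ∩ Esperanza: 11:05-12:05.
Sofia ∩ Elena ∩ Esperanza ∩ Kavya: 11:05-12:05.
Sofia ∩ Elena ∩ Esperanza ∩ Kavya ∩ Hamid: 11:05-12:05.
So the common availability across everyone is 11:05-12:05.
That's a single block of 60 minutes.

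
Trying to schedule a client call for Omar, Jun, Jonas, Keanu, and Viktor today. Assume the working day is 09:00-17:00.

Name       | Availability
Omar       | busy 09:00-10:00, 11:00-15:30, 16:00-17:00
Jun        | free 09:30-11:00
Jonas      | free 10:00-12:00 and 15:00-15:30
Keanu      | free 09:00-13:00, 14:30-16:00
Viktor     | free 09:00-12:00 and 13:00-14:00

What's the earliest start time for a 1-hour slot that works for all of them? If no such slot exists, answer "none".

10:00

Omar free: 10:00-11:00, 15:30-16:00 (invert busy blocks within the working day).
Jun free: 09:30-11:00.
Jonas free: 10:00-12:00, 15:00-15:30.
Keanu free: 09:00-13:00, 14:30-16:00.
Viktor free: 09:00-12:00, 13:00-14:00.
Omar ∩ Jun: 10:00-11:00.
Omar ∩ Jun ∩ Jonas: 10:00-11:00.
Omar ∩ Jun ∩ Jonas ∩ Keanu: 10:00-11:00.
Omar ∩ Jun ∩ Jonas ∩ Keanu ∩ Viktor: 10:00-11:00.
So the common availability across everyone is 10:00-11:00.
The first common window of at least 60 minutes is 10:00-11:00, so the earliest start is 10:00.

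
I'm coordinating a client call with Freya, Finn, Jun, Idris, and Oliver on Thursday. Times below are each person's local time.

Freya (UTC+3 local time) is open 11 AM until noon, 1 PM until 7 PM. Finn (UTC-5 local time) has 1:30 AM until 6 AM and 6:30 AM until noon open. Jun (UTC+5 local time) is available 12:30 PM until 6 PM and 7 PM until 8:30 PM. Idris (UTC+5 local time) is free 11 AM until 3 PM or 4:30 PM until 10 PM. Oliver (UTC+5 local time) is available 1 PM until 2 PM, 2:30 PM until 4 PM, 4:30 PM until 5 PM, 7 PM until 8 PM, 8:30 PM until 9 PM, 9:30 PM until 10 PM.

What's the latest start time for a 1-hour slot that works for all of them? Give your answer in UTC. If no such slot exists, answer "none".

Freya in UTC: 08:00-09:00, 10:00-16:00 (subtract 3h to convert from UTC+3).
Finn in UTC: 06:30-11:00, 11:30-17:00 (add 5h to convert from UTC-5).
Jun in UTC: 07:30-13:00, 14:00-15:30 (subtract 5h to convert from UTC+5).
Idris in UTC: 06:00-10:00, 11:30-17:00 (subtract 5h to convert from UTC+5).
Oliver in UTC: 08:00-09:00, 09:30-11:00, 11:30-12:00, 14:00-15:00, 15:30-16:00, 16:30-17:00 (subtract 5h to convert from UTC+5).
Freya ∩ Finn: 08:00-09:00, 10:00-11:00, 11:30-16:00.
Freya ∩ Finn ∩ Jun: 08:00-09:00, 10:00-11:00, 11:30-13:00, 14:00-15:30.
Freya ∩ Finn ∩ Jun ∩ Idris: 08:00-09:00, 11:30-13:00, 14:00-15:30.
Freya ∩ Finn ∩ Jun ∩ Idris ∩ Oliver: 08:00-09:00, 11:30-12:00, 14:00-15:00.
Those are the intersection windows.
The last common window of at least 60 minutes is 14:00-15:00; a 60-minute meeting can start as late as 14:00 and still end by 15:00.

14:00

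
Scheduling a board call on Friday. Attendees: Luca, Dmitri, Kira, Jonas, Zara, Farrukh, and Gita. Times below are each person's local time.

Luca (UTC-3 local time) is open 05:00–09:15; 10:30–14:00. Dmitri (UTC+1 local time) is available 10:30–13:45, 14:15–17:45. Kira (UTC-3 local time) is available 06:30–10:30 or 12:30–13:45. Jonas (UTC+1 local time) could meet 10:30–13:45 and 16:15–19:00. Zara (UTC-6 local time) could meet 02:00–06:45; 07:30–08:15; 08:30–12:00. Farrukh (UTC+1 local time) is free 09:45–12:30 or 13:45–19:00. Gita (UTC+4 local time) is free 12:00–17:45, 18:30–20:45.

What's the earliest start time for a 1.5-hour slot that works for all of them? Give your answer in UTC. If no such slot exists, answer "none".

09:30

Luca in UTC: 08:00-12:15, 13:30-17:00 (add 3h to convert from UTC-3).
Dmitri in UTC: 09:30-12:45, 13:15-16:45 (subtract 1h to convert from UTC+1).
Kira in UTC: 09:30-13:30, 15:30-16:45 (add 3h to convert from UTC-3).
Jonas in UTC: 09:30-12:45, 15:15-18:00 (subtract 1h to convert from UTC+1).
Zara in UTC: 08:00-12:45, 13:30-14:15, 14:30-18:00 (add 6h to convert from UTC-6).
Farrukh in UTC: 08:45-11:30, 12:45-18:00 (subtract 1h to convert from UTC+1).
Gita in UTC: 08:00-13:45, 14:30-16:45 (subtract 4h to convert from UTC+4).
Luca ∩ Dmitri: 09:30-12:15, 13:30-16:45.
Luca ∩ Dmitri ∩ Kira: 09:30-12:15, 15:30-16:45.
Luca ∩ Dmitri ∩ Kira ∩ Jonas: 09:30-12:15, 15:30-16:45.
Luca ∩ Dmitri ∩ Kira ∩ Jonas ∩ Zara: 09:30-12:15, 15:30-16:45.
Luca ∩ Dmitri ∩ Kira ∩ Jonas ∩ Zara ∩ Farrukh: 09:30-11:30, 15:30-16:45.
Luca ∩ Dmitri ∩ Kira ∩ Jonas ∩ Zara ∩ Farrukh ∩ Gita: 09:30-11:30, 15:30-16:45.
The first common window of at least 90 minutes is 09:30-11:30, so the earliest start is 09:30.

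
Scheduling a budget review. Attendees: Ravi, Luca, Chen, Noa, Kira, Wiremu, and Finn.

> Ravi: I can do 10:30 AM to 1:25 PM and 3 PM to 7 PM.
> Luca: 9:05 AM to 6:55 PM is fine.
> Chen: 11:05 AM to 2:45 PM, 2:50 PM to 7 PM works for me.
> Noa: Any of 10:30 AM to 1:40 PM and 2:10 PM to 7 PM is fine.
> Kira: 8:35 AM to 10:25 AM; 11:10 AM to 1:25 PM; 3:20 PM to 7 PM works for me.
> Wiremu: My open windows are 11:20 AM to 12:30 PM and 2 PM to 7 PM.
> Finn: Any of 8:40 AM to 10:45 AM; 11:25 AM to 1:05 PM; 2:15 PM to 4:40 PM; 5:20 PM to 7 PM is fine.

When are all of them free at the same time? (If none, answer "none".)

Ravi ∩ Luca: 10:30-13:25, 15:00-18:55.
Ravi ∩ Luca ∩ Chen: 11:05-13:25, 15:00-18:55.
Ravi ∩ Luca ∩ Chen ∩ Noa: 11:05-13:25, 15:00-18:55.
Ravi ∩ Luca ∩ Chen ∩ Noa ∩ Kira: 11:10-13:25, 15:20-18:55.
Ravi ∩ Luca ∩ Chen ∩ Noa ∩ Kira ∩ Wiremu: 11:20-12:30, 15:20-18:55.
Ravi ∩ Luca ∩ Chen ∩ Noa ∩ Kira ∩ Wiremu ∩ Finn: 11:25-12:30, 15:20-16:40, 17:20-18:55.

11:25-12:30, 15:20-16:40, 17:20-18:55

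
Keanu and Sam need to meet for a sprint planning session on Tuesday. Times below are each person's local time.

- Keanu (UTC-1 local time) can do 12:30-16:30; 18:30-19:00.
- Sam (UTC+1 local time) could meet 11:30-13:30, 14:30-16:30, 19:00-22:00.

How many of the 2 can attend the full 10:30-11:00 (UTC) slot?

1

Keanu in UTC: 13:30-17:30, 19:30-20:00 (add 1h to convert from UTC-1).
Sam in UTC: 10:30-12:30, 13:30-15:30, 18:00-21:00 (subtract 1h to convert from UTC+1).
Sam can make the full 10:30-11:00 slot — that's 1.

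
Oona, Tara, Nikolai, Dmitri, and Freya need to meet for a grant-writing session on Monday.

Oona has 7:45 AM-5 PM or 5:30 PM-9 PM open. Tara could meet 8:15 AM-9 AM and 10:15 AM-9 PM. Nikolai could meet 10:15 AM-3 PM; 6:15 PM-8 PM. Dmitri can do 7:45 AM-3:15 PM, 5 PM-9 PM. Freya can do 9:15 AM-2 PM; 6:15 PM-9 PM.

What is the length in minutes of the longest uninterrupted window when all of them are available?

225

Oona ∩ Tara: 08:15-09:00, 10:15-17:00, 17:30-21:00.
Oona ∩ Tara ∩ Nikolai: 10:15-15:00, 18:15-20:00.
Oona ∩ Tara ∩ Nikolai ∩ Dmitri: 10:15-15:00, 18:15-20:00.
Oona ∩ Tara ∩ Nikolai ∩ Dmitri ∩ Freya: 10:15-14:00, 18:15-20:00.
The longest is 10:15-14:00 at 225 minutes.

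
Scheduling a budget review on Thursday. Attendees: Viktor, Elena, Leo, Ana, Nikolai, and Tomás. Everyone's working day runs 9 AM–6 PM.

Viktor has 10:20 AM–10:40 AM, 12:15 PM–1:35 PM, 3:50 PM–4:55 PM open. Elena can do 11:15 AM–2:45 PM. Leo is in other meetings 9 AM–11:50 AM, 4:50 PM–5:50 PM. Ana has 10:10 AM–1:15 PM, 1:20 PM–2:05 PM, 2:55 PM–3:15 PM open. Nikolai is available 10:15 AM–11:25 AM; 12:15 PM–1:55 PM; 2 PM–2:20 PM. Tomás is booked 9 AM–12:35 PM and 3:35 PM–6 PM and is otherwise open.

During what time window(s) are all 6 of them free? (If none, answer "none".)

Viktor free: 10:20-10:40, 12:15-13:35, 15:50-16:55.
Elena free: 11:15-14:45.
Leo free: 11:50-16:50, 17:50-18:00 (invert busy blocks within the working day).
Ana free: 10:10-13:15, 13:20-14:05, 14:55-15:15.
Nikolai free: 10:15-11:25, 12:15-13:55, 14:00-14:20.
Tomás free: 12:35-15:35 (invert busy blocks within the working day).
Viktor ∩ Elena: 12:15-13:35.
Viktor ∩ Elena ∩ Leo: 12:15-13:35.
Viktor ∩ Elena ∩ Leo ∩ Ana: 12:15-13:15, 13:20-13:35.
Viktor ∩ Elena ∩ Leo ∩ Ana ∩ Nikolai: 12:15-13:15, 13:20-13:35.
Viktor ∩ Elena ∩ Leo ∩ Ana ∩ Nikolai ∩ Tomás: 12:35-13:15, 13:20-13:35.

12:35-13:15, 13:20-13:35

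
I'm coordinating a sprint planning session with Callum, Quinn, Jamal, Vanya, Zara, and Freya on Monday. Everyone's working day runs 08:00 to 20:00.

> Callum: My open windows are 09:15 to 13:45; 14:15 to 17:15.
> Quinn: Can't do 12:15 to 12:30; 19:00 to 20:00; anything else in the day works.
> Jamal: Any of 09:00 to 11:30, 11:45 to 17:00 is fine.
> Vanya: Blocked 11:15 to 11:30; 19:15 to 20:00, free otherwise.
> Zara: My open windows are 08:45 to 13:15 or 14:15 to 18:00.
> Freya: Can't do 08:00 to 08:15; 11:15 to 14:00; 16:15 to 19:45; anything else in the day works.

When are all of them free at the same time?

09:15-11:15, 14:15-16:15

Callum free: 09:15-13:45, 14:15-17:15.
Quinn free: 08:00-12:15, 12:30-19:00 (invert busy blocks within the working day).
Jamal free: 09:00-11:30, 11:45-17:00.
Vanya free: 08:00-11:15, 11:30-19:15 (invert busy blocks within the working day).
Zara free: 08:45-13:15, 14:15-18:00.
Freya free: 08:15-11:15, 14:00-16:15, 19:45-20:00 (invert busy blocks within the working day).
Callum ∩ Quinn: 09:15-12:15, 12:30-13:45, 14:15-17:15.
Callum ∩ Quinn ∩ Jamal: 09:15-11:30, 11:45-12:15, 12:30-13:45, 14:15-17:00.
Callum ∩ Quinn ∩ Jamal ∩ Vanya: 09:15-11:15, 11:45-12:15, 12:30-13:45, 14:15-17:00.
Callum ∩ Quinn ∩ Jamal ∩ Vanya ∩ Zara: 09:15-11:15, 11:45-12:15, 12:30-13:15, 14:15-17:00.
Callum ∩ Quinn ∩ Jamal ∩ Vanya ∩ Zara ∩ Freya: 09:15-11:15, 14:15-16:15.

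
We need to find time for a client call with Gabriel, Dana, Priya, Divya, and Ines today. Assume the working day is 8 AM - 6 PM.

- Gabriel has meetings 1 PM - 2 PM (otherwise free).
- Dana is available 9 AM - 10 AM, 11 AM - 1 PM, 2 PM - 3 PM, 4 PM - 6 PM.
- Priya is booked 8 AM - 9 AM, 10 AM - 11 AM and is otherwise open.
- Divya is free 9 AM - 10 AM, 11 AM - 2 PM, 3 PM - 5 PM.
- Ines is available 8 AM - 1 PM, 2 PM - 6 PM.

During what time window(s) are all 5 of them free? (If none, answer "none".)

09:00-10:00, 11:00-13:00, 16:00-17:00

Gabriel free: 08:00-13:00, 14:00-18:00 (invert busy blocks within the working day).
Dana free: 09:00-10:00, 11:00-13:00, 14:00-15:00, 16:00-18:00.
Priya free: 09:00-10:00, 11:00-18:00 (invert busy blocks within the working day).
Divya free: 09:00-10:00, 11:00-14:00, 15:00-17:00.
Ines free: 08:00-13:00, 14:00-18:00.
Gabriel ∩ Dana: 09:00-10:00, 11:00-13:00, 14:00-15:00, 16:00-18:00.
Gabriel ∩ Dana ∩ Priya: 09:00-10:00, 11:00-13:00, 14:00-15:00, 16:00-18:00.
Gabriel ∩ Dana ∩ Priya ∩ Divya: 09:00-10:00, 11:00-13:00, 16:00-17:00.
Gabriel ∩ Dana ∩ Priya ∩ Divya ∩ Ines: 09:00-10:00, 11:00-13:00, 16:00-17:00.
So the common availability across everyone is 09:00-10:00, 11:00-13:00, 16:00-17:00.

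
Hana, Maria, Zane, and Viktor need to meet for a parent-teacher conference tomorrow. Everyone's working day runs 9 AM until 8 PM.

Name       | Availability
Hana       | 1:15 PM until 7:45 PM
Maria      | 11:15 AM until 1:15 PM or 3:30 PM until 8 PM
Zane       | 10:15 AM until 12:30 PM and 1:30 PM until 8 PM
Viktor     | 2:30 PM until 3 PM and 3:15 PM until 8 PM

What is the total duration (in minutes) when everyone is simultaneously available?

Hana ∩ Maria: 15:30-19:45.
Hana ∩ Maria ∩ Zane: 15:30-19:45.
Hana ∩ Maria ∩ Zane ∩ Viktor: 15:30-19:45.
That's a single block of 255 minutes.

255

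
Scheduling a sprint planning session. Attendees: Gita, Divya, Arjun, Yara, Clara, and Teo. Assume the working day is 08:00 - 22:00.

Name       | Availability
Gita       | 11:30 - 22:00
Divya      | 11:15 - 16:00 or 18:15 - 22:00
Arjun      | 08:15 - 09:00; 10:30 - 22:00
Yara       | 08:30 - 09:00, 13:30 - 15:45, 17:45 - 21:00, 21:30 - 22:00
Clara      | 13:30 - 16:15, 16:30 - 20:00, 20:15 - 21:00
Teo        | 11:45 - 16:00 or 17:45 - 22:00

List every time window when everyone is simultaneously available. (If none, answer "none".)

Gita ∩ Divya: 11:30-16:00, 18:15-22:00.
Gita ∩ Divya ∩ Arjun: 11:30-16:00, 18:15-22:00.
Gita ∩ Divya ∩ Arjun ∩ Yara: 13:30-15:45, 18:15-21:00, 21:30-22:00.
Gita ∩ Divya ∩ Arjun ∩ Yara ∩ Clara: 13:30-15:45, 18:15-20:00, 20:15-21:00.
Gita ∩ Divya ∩ Arjun ∩ Yara ∩ Clara ∩ Teo: 13:30-15:45, 18:15-20:00, 20:15-21:00.
Those are the intersection windows.

13:30-15:45, 18:15-20:00, 20:15-21:00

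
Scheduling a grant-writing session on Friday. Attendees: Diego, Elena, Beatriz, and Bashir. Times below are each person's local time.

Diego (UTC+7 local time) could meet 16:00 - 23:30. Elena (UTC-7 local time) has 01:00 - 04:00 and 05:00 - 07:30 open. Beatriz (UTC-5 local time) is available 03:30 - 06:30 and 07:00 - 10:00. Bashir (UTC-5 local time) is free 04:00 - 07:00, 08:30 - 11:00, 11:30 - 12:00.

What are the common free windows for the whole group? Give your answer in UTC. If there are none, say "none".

Diego in UTC: 09:00-16:30 (subtract 7h to convert from UTC+7).
Elena in UTC: 08:00-11:00, 12:00-14:30 (add 7h to convert from UTC-7).
Beatriz in UTC: 08:30-11:30, 12:00-15:00 (add 5h to convert from UTC-5).
Bashir in UTC: 09:00-12:00, 13:30-16:00, 16:30-17:00 (add 5h to convert from UTC-5).
Diego ∩ Elena: 09:00-11:00, 12:00-14:30.
Diego ∩ Elena ∩ Beatriz: 09:00-11:00, 12:00-14:30.
Diego ∩ Elena ∩ Beatriz ∩ Bashir: 09:00-11:00, 13:30-14:30.

09:00-11:00, 13:30-14:30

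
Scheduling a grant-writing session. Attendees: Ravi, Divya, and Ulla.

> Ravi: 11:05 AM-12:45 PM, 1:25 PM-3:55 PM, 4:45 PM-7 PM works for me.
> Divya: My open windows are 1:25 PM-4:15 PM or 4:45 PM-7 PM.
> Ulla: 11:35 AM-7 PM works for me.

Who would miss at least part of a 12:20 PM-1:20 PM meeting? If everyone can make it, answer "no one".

Ravi: not fully free for 12:20-13:20. Divya: not fully free for 12:20-13:20. Ulla: free for 12:20-13:20.

Divya, Ravi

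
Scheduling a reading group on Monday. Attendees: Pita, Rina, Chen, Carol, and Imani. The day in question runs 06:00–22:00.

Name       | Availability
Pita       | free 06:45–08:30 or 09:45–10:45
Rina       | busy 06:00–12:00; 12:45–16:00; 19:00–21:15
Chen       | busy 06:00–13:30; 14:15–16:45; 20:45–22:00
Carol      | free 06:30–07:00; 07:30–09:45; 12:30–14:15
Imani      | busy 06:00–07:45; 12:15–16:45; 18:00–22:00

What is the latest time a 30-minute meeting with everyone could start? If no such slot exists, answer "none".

none

Pita free: 06:45-08:30, 09:45-10:45.
Rina free: 12:00-12:45, 16:00-19:00, 21:15-22:00 (invert busy blocks within the working day).
Chen free: 13:30-14:15, 16:45-20:45 (invert busy blocks within the working day).
Carol free: 06:30-07:00, 07:30-09:45, 12:30-14:15.
Imani free: 07:45-12:15, 16:45-18:00 (invert busy blocks within the working day).
Pita ∩ Rina: ∅.
Pita ∩ Rina ∩ Chen: ∅.
Pita ∩ Rina ∩ Chen ∩ Carol: ∅.
Pita ∩ Rina ∩ Chen ∩ Carol ∩ Imani: ∅.
There is no time when everyone is free.
No common window is at least 30 minutes long.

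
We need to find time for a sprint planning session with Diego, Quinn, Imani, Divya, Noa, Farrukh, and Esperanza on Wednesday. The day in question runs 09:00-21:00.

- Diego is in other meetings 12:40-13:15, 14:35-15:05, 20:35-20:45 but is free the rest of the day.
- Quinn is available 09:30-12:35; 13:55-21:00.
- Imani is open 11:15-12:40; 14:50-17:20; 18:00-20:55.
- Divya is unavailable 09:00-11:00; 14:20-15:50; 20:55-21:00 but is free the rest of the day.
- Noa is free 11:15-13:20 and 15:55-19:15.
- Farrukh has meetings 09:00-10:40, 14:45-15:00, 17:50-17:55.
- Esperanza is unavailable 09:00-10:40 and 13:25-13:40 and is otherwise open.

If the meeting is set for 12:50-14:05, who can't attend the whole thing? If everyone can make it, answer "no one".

Diego free: 09:00-12:40, 13:15-14:35, 15:05-20:35, 20:45-21:00 (invert busy blocks within the working day).
Quinn free: 09:30-12:35, 13:55-21:00.
Imani free: 11:15-12:40, 14:50-17:20, 18:00-20:55.
Divya free: 11:00-14:20, 15:50-20:55 (invert busy blocks within the working day).
Noa free: 11:15-13:20, 15:55-19:15.
Farrukh free: 10:40-14:45, 15:00-17:50, 17:55-21:00 (invert busy blocks within the working day).
Esperanza free: 10:40-13:25, 13:40-21:00 (invert busy blocks within the working day).
Diego: not fully free for 12:50-14:05. Quinn: not fully free for 12:50-14:05. Imani: not fully free for 12:50-14:05. Divya: free for 12:50-14:05. Noa: not fully free for 12:50-14:05. Farrukh: free for 12:50-14:05. Esperanza: not fully free for 12:50-14:05.

Diego, Esperanza, Imani, Noa, Quinn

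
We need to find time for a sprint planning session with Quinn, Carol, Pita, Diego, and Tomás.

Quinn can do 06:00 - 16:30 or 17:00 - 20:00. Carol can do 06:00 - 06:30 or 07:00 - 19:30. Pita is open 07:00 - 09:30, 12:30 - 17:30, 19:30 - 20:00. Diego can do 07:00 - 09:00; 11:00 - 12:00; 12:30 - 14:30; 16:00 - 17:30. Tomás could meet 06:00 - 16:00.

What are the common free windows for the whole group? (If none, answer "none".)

Quinn ∩ Carol: 06:00-06:30, 07:00-16:30, 17:00-19:30.
Quinn ∩ Carol ∩ Pita: 07:00-09:30, 12:30-16:30, 17:00-17:30.
Quinn ∩ Carol ∩ Pita ∩ Diego: 07:00-09:00, 12:30-14:30, 16:00-16:30, 17:00-17:30.
Quinn ∩ Carol ∩ Pita ∩ Diego ∩ Tomás: 07:00-09:00, 12:30-14:30.
Those are the intersection windows.

07:00-09:00, 12:30-14:30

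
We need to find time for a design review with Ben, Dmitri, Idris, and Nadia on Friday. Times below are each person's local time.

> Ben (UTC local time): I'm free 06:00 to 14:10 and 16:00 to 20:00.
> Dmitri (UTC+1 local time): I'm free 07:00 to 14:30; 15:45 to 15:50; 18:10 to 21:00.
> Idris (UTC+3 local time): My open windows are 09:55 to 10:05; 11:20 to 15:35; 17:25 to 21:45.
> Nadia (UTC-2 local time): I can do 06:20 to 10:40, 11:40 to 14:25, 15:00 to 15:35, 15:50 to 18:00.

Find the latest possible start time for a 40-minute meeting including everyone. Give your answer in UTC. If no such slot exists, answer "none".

Ben in UTC: 06:00-14:10, 16:00-20:00.
Dmitri in UTC: 06:00-13:30, 14:45-14:50, 17:10-20:00 (subtract 1h to convert from UTC+1).
Idris in UTC: 06:55-07:05, 08:20-12:35, 14:25-18:45 (subtract 3h to convert from UTC+3).
Nadia in UTC: 08:20-12:40, 13:40-16:25, 17:00-17:35, 17:50-20:00 (add 2h to convert from UTC-2).
Ben ∩ Dmitri: 06:00-13:30, 17:10-20:00.
Ben ∩ Dmitri ∩ Idris: 06:55-07:05, 08:20-12:35, 17:10-18:45.
Ben ∩ Dmitri ∩ Idris ∩ Nadia: 08:20-12:35, 17:10-17:35, 17:50-18:45.
Those are the intersection windows.
The last common window of at least 40 minutes is 17:50-18:45; a 40-minute meeting can start as late as 18:05 and still end by 18:45.

18:05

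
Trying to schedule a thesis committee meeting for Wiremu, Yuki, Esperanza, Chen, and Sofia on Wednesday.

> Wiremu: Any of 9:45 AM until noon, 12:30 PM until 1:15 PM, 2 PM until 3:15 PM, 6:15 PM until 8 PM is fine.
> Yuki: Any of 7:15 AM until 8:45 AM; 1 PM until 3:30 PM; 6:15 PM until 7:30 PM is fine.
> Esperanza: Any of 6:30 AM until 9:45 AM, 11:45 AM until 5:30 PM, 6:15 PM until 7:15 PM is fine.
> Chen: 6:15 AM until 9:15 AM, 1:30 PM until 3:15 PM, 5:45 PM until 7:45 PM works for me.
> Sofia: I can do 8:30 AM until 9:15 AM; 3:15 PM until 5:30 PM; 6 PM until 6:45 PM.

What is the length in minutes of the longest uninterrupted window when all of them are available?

30

Wiremu ∩ Yuki: 13:00-13:15, 14:00-15:15, 18:15-19:30.
Wiremu ∩ Yuki ∩ Esperanza: 13:00-13:15, 14:00-15:15, 18:15-19:15.
Wiremu ∩ Yuki ∩ Esperanza ∩ Chen: 14:00-15:15, 18:15-19:15.
Wiremu ∩ Yuki ∩ Esperanza ∩ Chen ∩ Sofia: 18:15-18:45.
So the common availability across everyone is 18:15-18:45.
The longest is 18:15-18:45 at 30 minutes.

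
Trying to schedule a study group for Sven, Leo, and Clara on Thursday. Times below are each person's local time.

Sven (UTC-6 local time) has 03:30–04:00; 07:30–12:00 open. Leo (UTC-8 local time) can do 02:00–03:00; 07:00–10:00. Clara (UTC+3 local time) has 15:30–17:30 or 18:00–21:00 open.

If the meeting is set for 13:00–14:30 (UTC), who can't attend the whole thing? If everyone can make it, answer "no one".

Sven in UTC: 09:30-10:00, 13:30-18:00 (add 6h to convert from UTC-6).
Leo in UTC: 10:00-11:00, 15:00-18:00 (add 8h to convert from UTC-8).
Clara in UTC: 12:30-14:30, 15:00-18:00 (subtract 3h to convert from UTC+3).
Sven: not fully free for 13:00-14:30. Leo: not fully free for 13:00-14:30. Clara: free for 13:00-14:30.

Leo, Sven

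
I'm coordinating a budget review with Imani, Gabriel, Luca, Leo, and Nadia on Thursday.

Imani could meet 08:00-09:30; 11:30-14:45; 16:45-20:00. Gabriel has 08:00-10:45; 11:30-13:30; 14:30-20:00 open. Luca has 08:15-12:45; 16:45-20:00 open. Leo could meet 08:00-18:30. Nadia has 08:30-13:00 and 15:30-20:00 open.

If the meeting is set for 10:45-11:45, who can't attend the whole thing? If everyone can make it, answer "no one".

Imani: not fully free for 10:45-11:45. Gabriel: not fully free for 10:45-11:45. Luca: free for 10:45-11:45. Leo: free for 10:45-11:45. Nadia: free for 10:45-11:45.

Gabriel, Imani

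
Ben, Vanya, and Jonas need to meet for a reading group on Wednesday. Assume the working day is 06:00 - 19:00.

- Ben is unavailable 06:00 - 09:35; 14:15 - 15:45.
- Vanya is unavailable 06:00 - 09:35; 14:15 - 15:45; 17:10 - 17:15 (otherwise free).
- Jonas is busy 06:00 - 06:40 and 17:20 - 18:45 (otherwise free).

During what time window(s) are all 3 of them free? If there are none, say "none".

Ben free: 09:35-14:15, 15:45-19:00 (invert busy blocks within the working day).
Vanya free: 09:35-14:15, 15:45-17:10, 17:15-19:00 (invert busy blocks within the working day).
Jonas free: 06:40-17:20, 18:45-19:00 (invert busy blocks within the working day).
Ben ∩ Vanya: 09:35-14:15, 15:45-17:10, 17:15-19:00.
Ben ∩ Vanya ∩ Jonas: 09:35-14:15, 15:45-17:10, 17:15-17:20, 18:45-19:00.

09:35-14:15, 15:45-17:10, 17:15-17:20, 18:45-19:00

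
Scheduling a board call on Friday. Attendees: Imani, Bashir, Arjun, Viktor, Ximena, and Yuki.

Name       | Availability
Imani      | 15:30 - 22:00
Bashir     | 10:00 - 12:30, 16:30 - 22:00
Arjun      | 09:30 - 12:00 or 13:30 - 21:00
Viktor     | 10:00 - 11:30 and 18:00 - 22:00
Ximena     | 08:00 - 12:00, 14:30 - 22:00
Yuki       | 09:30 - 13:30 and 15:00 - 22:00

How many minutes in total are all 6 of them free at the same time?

Imani ∩ Bashir: 16:30-22:00.
Imani ∩ Bashir ∩ Arjun: 16:30-21:00.
Imani ∩ Bashir ∩ Arjun ∩ Viktor: 18:00-21:00.
Imani ∩ Bashir ∩ Arjun ∩ Viktor ∩ Ximena: 18:00-21:00.
Imani ∩ Bashir ∩ Arjun ∩ Viktor ∩ Ximena ∩ Yuki: 18:00-21:00.
So the common availability across everyone is 18:00-21:00.
That's a single block of 180 minutes.

180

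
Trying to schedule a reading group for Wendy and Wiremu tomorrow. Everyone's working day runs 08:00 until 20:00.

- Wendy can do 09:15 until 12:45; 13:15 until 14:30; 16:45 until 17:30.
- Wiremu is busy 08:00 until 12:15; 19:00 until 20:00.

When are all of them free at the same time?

Wendy free: 09:15-12:45, 13:15-14:30, 16:45-17:30.
Wiremu free: 12:15-19:00 (invert busy blocks within the working day).
Wendy ∩ Wiremu: 12:15-12:45, 13:15-14:30, 16:45-17:30.

12:15-12:45, 13:15-14:30, 16:45-17:30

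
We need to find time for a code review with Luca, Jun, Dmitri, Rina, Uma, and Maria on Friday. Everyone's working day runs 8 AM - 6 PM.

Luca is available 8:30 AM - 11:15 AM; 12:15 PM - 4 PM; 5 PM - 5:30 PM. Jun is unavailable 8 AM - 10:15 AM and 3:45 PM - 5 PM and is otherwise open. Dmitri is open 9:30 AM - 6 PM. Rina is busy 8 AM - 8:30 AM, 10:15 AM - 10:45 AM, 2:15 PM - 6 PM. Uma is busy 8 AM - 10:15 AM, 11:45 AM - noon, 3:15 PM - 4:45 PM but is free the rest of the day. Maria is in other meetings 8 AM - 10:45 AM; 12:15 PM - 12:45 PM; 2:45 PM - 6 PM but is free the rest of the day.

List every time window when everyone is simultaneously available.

10:45-11:15, 12:45-14:15

Luca free: 08:30-11:15, 12:15-16:00, 17:00-17:30.
Jun free: 10:15-15:45, 17:00-18:00 (invert busy blocks within the working day).
Dmitri free: 09:30-18:00.
Rina free: 08:30-10:15, 10:45-14:15 (invert busy blocks within the working day).
Uma free: 10:15-11:45, 12:00-15:15, 16:45-18:00 (invert busy blocks within the working day).
Maria free: 10:45-12:15, 12:45-14:45 (invert busy blocks within the working day).
Luca ∩ Jun: 10:15-11:15, 12:15-15:45, 17:00-17:30.
Luca ∩ Jun ∩ Dmitri: 10:15-11:15, 12:15-15:45, 17:00-17:30.
Luca ∩ Jun ∩ Dmitri ∩ Rina: 10:45-11:15, 12:15-14:15.
Luca ∩ Jun ∩ Dmitri ∩ Rina ∩ Uma: 10:45-11:15, 12:15-14:15.
Luca ∩ Jun ∩ Dmitri ∩ Rina ∩ Uma ∩ Maria: 10:45-11:15, 12:45-14:15.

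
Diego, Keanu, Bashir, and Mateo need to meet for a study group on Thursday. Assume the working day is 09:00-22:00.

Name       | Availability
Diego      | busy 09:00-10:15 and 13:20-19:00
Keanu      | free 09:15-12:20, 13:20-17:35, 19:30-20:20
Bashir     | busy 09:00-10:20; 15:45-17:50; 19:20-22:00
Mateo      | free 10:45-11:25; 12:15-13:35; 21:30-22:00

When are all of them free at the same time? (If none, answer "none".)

Diego free: 10:15-13:20, 19:00-22:00 (invert busy blocks within the working day).
Keanu free: 09:15-12:20, 13:20-17:35, 19:30-20:20.
Bashir free: 10:20-15:45, 17:50-19:20 (invert busy blocks within the working day).
Mateo free: 10:45-11:25, 12:15-13:35, 21:30-22:00.
Diego ∩ Keanu: 10:15-12:20, 19:30-20:20.
Diego ∩ Keanu ∩ Bashir: 10:20-12:20.
Diego ∩ Keanu ∩ Bashir ∩ Mateo: 10:45-11:25, 12:15-12:20.

10:45-11:25, 12:15-12:20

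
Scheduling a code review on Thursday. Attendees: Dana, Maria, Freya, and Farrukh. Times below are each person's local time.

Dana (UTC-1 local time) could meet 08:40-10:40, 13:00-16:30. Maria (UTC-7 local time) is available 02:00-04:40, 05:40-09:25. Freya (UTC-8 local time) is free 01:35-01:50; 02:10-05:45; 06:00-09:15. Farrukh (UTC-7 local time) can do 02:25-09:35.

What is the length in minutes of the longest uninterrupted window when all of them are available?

Dana in UTC: 09:40-11:40, 14:00-17:30 (add 1h to convert from UTC-1).
Maria in UTC: 09:00-11:40, 12:40-16:25 (add 7h to convert from UTC-7).
Freya in UTC: 09:35-09:50, 10:10-13:45, 14:00-17:15 (add 8h to convert from UTC-8).
Farrukh in UTC: 09:25-16:35 (add 7h to convert from UTC-7).
Dana ∩ Maria: 09:40-11:40, 14:00-16:25.
Dana ∩ Maria ∩ Freya: 09:40-09:50, 10:10-11:40, 14:00-16:25.
Dana ∩ Maria ∩ Freya ∩ Farrukh: 09:40-09:50, 10:10-11:40, 14:00-16:25.
The longest is 14:00-16:25 at 145 minutes.

145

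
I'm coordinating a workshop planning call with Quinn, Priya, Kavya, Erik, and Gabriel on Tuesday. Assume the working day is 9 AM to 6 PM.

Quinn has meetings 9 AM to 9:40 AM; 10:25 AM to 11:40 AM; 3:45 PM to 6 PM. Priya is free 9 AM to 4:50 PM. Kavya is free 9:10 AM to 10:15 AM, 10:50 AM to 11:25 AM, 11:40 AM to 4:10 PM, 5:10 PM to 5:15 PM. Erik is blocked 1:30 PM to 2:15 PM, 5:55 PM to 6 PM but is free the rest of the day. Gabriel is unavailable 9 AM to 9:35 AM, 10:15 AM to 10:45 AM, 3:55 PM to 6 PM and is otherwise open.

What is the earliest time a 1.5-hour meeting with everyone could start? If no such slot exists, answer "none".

Quinn free: 09:40-10:25, 11:40-15:45 (invert busy blocks within the working day).
Priya free: 09:00-16:50.
Kavya free: 09:10-10:15, 10:50-11:25, 11:40-16:10, 17:10-17:15.
Erik free: 09:00-13:30, 14:15-17:55 (invert busy blocks within the working day).
Gabriel free: 09:35-10:15, 10:45-15:55 (invert busy blocks within the working day).
Quinn ∩ Priya: 09:40-10:25, 11:40-15:45.
Quinn ∩ Priya ∩ Kavya: 09:40-10:15, 11:40-15:45.
Quinn ∩ Priya ∩ Kavya ∩ Erik: 09:40-10:15, 11:40-13:30, 14:15-15:45.
Quinn ∩ Priya ∩ Kavya ∩ Erik ∩ Gabriel: 09:40-10:15, 11:40-13:30, 14:15-15:45.
So the common availability across everyone is 09:40-10:15, 11:40-13:30, 14:15-15:45.
The first common window of at least 90 minutes is 11:40-13:30, so the earliest start is 11:40.

11:40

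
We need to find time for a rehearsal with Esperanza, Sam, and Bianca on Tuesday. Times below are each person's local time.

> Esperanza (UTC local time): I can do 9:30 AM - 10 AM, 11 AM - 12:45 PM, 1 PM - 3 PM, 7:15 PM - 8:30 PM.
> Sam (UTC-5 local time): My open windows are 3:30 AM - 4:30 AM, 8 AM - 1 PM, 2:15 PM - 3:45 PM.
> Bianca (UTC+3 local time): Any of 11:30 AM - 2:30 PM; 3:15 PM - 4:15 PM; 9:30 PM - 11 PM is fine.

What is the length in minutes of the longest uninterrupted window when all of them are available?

45

Esperanza in UTC: 09:30-10:00, 11:00-12:45, 13:00-15:00, 19:15-20:30.
Sam in UTC: 08:30-09:30, 13:00-18:00, 19:15-20:45 (add 5h to convert from UTC-5).
Bianca in UTC: 08:30-11:30, 12:15-13:15, 18:30-20:00 (subtract 3h to convert from UTC+3).
Esperanza ∩ Sam: 13:00-15:00, 19:15-20:30.
Esperanza ∩ Sam ∩ Bianca: 13:00-13:15, 19:15-20:00.
The longest is 19:15-20:00 at 45 minutes.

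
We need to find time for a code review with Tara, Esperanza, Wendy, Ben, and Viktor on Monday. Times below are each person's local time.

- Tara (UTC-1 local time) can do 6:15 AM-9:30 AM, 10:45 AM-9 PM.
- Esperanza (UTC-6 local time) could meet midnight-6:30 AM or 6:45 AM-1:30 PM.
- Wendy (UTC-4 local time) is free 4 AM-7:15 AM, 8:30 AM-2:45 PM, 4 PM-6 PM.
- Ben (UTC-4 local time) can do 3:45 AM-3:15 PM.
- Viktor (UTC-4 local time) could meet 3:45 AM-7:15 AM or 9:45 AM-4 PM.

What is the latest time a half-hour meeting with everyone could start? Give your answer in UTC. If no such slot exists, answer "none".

Tara in UTC: 07:15-10:30, 11:45-22:00 (add 1h to convert from UTC-1).
Esperanza in UTC: 06:00-12:30, 12:45-19:30 (add 6h to convert from UTC-6).
Wendy in UTC: 08:00-11:15, 12:30-18:45, 20:00-22:00 (add 4h to convert from UTC-4).
Ben in UTC: 07:45-19:15 (add 4h to convert from UTC-4).
Viktor in UTC: 07:45-11:15, 13:45-20:00 (add 4h to convert from UTC-4).
Tara ∩ Esperanza: 07:15-10:30, 11:45-12:30, 12:45-19:30.
Tara ∩ Esperanza ∩ Wendy: 08:00-10:30, 12:45-18:45.
Tara ∩ Esperanza ∩ Wendy ∩ Ben: 08:00-10:30, 12:45-18:45.
Tara ∩ Esperanza ∩ Wendy ∩ Ben ∩ Viktor: 08:00-10:30, 13:45-18:45.
The last common window of at least 30 minutes is 13:45-18:45; a 30-minute meeting can start as late as 18:15 and still end by 18:45.

18:15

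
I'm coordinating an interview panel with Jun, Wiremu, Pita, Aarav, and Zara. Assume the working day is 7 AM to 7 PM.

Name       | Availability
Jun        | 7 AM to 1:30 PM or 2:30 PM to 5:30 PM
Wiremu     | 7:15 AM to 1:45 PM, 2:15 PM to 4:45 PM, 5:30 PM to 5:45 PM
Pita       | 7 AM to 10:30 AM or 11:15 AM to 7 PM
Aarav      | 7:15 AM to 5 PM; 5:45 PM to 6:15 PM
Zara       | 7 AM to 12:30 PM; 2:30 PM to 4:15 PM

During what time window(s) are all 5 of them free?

07:15-10:30, 11:15-12:30, 14:30-16:15

Jun ∩ Wiremu: 07:15-13:30, 14:30-16:45.
Jun ∩ Wiremu ∩ Pita: 07:15-10:30, 11:15-13:30, 14:30-16:45.
Jun ∩ Wiremu ∩ Pita ∩ Aarav: 07:15-10:30, 11:15-13:30, 14:30-16:45.
Jun ∩ Wiremu ∩ Pita ∩ Aarav ∩ Zara: 07:15-10:30, 11:15-12:30, 14:30-16:15.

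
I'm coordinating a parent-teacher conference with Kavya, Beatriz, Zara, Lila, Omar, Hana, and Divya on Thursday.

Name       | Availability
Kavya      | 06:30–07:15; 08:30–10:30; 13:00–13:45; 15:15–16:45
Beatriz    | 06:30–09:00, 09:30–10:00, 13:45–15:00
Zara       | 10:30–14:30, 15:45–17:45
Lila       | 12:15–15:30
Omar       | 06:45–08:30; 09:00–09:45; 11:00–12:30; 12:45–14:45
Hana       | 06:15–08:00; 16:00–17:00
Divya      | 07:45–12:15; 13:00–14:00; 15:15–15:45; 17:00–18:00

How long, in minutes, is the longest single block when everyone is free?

Kavya ∩ Beatriz: 06:30-07:15, 08:30-09:00, 09:30-10:00.
Kavya ∩ Beatriz ∩ Zara: ∅.
Kavya ∩ Beatriz ∩ Zara ∩ Lila: ∅.
Kavya ∩ Beatriz ∩ Zara ∩ Lila ∩ Omar: ∅.
Kavya ∩ Beatriz ∩ Zara ∩ Lila ∩ Omar ∩ Hana: ∅.
Kavya ∩ Beatriz ∩ Zara ∩ Lila ∩ Omar ∩ Hana ∩ Divya: ∅.
There is no time when everyone is free.
No common window exists, so the longest block is 0 minutes.

0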